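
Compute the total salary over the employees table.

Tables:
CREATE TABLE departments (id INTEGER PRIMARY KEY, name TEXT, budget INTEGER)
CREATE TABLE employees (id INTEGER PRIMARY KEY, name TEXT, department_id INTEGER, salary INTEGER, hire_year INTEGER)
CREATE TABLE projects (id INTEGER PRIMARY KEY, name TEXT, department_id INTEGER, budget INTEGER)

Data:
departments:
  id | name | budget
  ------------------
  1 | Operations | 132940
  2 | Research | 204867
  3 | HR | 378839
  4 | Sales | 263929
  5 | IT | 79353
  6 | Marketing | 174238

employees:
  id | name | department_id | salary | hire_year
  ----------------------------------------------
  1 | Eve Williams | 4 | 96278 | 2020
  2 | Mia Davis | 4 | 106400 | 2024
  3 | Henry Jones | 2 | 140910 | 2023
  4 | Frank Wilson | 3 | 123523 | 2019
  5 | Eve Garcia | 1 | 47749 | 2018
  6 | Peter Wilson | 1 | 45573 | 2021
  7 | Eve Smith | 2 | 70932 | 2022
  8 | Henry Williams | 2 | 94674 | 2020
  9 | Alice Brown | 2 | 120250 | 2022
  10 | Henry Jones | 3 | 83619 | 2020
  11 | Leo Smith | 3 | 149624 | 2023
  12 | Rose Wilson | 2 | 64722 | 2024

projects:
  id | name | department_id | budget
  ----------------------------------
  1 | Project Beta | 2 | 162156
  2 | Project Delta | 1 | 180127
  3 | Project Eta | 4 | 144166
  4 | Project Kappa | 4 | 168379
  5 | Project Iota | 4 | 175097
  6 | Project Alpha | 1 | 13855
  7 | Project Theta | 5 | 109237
SELECT SUM(salary) FROM employees

Execution result:
1144254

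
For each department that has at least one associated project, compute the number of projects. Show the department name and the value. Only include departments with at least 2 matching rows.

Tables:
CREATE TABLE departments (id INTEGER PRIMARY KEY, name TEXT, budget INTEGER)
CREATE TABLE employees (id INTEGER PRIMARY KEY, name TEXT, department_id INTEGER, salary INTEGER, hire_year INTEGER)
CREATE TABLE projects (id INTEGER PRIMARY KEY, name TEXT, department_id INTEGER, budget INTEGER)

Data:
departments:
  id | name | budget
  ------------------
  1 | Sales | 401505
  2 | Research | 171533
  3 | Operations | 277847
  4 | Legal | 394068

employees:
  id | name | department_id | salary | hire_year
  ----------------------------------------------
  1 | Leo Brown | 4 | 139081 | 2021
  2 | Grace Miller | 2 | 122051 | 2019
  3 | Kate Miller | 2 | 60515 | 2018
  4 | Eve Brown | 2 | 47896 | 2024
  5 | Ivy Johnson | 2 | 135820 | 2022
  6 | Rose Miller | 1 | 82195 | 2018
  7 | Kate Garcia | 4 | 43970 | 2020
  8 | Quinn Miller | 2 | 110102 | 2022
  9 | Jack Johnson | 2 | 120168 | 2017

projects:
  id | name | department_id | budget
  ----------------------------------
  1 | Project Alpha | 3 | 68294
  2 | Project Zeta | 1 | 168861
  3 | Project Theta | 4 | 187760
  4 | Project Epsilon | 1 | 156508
SELECT p.name, COUNT(*) AS n FROM projects c JOIN departments p ON c.department_id = p.id GROUP BY p.id, p.name HAVING COUNT(*) >= 2

Execution result:
name | n
Sales | 2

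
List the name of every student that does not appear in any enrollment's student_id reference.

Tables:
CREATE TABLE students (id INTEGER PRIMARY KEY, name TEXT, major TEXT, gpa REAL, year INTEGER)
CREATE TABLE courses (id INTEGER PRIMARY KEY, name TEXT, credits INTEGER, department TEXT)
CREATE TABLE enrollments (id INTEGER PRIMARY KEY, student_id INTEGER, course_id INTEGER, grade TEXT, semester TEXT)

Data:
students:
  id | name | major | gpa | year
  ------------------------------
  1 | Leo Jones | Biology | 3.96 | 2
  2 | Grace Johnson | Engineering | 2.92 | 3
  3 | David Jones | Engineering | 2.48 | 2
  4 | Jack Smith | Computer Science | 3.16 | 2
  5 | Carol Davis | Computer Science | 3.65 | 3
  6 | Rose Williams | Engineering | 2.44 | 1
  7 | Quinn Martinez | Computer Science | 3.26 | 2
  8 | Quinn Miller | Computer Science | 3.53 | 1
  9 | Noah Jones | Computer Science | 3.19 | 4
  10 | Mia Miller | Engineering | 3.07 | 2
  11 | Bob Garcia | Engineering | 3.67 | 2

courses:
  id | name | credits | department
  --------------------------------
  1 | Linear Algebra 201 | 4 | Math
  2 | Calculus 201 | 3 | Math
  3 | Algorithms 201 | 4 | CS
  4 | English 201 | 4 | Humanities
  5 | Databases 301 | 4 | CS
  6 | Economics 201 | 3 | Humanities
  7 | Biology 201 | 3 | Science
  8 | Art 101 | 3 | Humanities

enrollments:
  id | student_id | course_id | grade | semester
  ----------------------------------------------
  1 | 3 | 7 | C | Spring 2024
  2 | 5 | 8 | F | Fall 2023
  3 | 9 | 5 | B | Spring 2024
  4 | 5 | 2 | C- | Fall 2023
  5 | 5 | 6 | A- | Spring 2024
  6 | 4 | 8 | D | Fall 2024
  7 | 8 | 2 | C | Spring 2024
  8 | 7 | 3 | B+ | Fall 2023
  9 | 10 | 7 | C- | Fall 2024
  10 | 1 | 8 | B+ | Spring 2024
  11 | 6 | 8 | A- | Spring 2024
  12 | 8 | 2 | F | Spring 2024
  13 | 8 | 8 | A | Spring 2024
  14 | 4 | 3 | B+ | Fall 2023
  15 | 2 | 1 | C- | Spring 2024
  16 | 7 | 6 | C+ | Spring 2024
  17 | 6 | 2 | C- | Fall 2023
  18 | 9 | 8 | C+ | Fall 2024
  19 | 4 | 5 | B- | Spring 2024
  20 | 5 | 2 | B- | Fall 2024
SELECT p.name FROM students p LEFT JOIN enrollments c ON c.student_id = p.id WHERE c.id IS NULL

Execution result:
Bob Garcia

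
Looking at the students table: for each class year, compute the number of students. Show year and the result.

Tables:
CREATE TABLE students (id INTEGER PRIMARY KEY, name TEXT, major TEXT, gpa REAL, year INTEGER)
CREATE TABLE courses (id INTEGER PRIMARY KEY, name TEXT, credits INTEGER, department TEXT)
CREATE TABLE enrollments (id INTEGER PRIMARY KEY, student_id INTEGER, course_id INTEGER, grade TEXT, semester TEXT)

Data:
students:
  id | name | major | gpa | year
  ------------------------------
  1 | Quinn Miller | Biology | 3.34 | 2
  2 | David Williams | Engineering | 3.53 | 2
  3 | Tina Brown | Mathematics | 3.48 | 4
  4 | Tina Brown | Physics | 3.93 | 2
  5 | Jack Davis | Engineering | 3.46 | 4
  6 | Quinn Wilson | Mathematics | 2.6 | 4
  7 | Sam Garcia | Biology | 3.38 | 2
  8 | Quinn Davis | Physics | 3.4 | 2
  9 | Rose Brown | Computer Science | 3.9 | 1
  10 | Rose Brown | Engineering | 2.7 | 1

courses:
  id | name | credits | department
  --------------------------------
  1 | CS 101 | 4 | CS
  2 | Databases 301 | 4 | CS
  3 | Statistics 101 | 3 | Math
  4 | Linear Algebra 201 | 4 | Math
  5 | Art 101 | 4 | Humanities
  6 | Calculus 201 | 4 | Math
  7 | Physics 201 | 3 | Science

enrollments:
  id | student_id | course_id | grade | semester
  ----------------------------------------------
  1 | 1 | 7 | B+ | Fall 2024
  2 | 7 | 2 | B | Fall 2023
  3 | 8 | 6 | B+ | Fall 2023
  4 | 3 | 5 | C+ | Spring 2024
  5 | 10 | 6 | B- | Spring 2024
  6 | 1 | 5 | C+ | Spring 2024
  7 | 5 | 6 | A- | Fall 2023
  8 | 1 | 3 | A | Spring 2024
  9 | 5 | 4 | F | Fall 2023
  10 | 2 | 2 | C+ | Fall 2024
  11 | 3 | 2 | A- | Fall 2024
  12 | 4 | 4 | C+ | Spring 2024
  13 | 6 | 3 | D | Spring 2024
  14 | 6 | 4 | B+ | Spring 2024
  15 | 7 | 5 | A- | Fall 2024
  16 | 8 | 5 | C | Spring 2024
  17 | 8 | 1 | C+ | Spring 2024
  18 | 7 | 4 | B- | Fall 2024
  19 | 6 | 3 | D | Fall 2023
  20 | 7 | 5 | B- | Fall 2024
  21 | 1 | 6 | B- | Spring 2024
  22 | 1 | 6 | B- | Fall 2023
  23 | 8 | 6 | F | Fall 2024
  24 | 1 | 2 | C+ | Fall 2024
SELECT year, COUNT(*) AS n FROM students GROUP BY year

Execution result:
year | n
1 | 2
2 | 5
4 | 3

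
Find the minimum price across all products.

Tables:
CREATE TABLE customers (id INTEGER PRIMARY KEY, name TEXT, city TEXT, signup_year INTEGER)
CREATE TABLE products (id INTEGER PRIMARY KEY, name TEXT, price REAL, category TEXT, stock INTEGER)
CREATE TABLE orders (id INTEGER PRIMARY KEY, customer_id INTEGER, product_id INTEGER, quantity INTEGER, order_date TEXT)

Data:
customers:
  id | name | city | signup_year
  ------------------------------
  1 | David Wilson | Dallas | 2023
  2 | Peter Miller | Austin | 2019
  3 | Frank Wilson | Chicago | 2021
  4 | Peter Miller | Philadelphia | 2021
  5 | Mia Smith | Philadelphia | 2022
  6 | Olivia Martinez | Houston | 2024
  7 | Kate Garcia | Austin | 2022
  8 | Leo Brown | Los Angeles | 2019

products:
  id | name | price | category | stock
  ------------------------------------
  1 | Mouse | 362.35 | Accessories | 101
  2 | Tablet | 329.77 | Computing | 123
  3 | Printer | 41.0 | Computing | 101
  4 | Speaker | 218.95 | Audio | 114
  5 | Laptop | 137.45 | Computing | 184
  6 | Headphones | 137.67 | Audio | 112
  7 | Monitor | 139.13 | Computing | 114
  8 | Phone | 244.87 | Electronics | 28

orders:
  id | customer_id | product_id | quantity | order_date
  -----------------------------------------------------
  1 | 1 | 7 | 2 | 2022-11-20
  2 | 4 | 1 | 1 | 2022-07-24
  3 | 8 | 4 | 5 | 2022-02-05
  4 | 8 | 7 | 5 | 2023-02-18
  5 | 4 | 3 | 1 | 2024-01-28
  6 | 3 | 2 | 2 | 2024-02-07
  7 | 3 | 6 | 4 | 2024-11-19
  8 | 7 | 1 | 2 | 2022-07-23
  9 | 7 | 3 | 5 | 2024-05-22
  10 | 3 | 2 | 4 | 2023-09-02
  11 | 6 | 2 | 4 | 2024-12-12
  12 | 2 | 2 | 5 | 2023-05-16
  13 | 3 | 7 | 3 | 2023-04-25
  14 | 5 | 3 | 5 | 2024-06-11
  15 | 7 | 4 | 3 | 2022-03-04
SELECT MIN(price) FROM products

Execution result:
41.00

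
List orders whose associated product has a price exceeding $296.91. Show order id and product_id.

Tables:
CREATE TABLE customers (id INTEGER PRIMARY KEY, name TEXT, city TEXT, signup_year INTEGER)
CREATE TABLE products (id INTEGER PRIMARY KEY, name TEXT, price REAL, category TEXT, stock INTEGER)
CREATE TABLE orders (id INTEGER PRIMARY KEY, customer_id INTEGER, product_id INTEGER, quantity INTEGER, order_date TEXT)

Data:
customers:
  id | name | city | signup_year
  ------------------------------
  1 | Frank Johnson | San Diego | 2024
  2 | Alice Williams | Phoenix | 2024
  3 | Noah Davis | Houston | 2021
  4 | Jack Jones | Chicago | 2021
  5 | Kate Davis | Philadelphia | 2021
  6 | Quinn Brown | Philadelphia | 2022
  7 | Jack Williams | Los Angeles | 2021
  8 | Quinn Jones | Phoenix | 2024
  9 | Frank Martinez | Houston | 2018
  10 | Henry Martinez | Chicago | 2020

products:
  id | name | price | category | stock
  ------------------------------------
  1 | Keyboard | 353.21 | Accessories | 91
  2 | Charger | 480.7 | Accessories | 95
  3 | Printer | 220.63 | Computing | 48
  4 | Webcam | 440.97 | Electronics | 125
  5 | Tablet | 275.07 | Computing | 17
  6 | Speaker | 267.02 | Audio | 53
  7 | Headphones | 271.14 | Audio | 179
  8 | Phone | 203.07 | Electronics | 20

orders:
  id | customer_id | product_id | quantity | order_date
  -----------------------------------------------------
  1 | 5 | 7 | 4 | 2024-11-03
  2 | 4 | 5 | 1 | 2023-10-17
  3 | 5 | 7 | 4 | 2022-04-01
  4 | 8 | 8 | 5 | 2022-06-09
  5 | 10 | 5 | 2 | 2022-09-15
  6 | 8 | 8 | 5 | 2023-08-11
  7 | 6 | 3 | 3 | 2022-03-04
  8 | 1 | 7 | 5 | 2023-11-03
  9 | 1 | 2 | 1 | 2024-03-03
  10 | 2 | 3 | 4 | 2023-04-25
SELECT id, product_id FROM orders WHERE product_id IN (SELECT id FROM products WHERE price > 296.91)

Execution result:
id | product_id
9 | 2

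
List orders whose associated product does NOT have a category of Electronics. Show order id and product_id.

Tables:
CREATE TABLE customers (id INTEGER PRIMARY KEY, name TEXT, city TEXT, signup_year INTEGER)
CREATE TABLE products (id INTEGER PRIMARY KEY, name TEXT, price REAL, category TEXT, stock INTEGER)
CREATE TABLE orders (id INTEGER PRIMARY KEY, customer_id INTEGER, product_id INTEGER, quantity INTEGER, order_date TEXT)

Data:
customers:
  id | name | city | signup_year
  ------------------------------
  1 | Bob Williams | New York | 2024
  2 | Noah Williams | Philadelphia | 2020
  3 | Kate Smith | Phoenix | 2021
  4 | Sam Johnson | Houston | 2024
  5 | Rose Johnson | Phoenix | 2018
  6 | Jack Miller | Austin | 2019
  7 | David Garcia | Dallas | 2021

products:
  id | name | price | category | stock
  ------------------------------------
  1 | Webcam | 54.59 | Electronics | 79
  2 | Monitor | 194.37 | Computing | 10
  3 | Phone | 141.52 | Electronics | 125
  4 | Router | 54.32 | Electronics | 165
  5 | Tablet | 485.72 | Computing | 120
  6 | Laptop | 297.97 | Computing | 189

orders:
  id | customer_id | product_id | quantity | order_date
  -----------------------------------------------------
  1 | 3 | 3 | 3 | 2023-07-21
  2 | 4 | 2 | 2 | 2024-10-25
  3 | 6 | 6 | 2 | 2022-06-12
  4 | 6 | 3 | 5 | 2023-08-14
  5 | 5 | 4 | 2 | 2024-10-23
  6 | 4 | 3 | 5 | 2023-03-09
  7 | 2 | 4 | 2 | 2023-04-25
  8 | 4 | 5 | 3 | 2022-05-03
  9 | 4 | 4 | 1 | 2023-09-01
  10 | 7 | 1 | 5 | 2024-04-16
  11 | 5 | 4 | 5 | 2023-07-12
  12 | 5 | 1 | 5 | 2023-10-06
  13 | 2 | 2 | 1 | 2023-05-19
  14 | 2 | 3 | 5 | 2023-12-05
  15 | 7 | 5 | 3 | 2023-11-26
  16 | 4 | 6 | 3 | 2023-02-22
SELECT id, product_id FROM orders WHERE product_id NOT IN (SELECT id FROM products WHERE category = 'Electronics')

Execution result:
id | product_id
2 | 2
3 | 6
8 | 5
13 | 2
15 | 5
16 | 6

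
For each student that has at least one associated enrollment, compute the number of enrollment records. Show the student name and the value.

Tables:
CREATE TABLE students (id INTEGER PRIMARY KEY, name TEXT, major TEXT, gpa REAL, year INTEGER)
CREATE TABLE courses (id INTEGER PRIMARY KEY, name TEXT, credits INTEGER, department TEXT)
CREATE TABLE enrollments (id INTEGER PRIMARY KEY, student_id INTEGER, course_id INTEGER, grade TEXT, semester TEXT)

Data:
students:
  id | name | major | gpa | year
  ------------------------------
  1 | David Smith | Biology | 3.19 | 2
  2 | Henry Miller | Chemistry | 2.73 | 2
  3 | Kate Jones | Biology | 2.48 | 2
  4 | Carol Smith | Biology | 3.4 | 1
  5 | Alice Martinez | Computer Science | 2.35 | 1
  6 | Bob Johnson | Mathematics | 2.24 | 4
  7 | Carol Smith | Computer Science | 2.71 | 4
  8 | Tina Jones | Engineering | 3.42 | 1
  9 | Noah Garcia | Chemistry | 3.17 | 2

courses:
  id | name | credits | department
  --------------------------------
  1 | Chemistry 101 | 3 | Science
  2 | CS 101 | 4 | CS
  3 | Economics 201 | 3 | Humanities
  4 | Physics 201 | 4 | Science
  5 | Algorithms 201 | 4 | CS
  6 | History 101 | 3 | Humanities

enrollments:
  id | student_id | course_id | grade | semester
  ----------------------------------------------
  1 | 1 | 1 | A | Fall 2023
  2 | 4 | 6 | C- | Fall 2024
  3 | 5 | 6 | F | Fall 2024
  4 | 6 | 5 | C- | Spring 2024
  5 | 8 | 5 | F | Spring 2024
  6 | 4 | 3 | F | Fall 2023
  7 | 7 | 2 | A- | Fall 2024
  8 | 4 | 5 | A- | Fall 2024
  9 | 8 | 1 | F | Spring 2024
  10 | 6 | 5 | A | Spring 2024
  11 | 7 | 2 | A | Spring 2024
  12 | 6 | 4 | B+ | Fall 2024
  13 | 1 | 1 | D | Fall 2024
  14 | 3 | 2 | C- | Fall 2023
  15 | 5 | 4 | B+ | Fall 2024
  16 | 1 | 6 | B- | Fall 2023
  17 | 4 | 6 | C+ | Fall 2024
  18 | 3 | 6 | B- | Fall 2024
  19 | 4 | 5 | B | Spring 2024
SELECT p.name, COUNT(*) AS n FROM enrollments c JOIN students p ON c.student_id = p.id GROUP BY p.id, p.name

Execution result:
name | n
David Smith | 3
Kate Jones | 2
Carol Smith | 5
Alice Martinez | 2
Bob Johnson | 3
Carol Smith | 2
Tina Jones | 2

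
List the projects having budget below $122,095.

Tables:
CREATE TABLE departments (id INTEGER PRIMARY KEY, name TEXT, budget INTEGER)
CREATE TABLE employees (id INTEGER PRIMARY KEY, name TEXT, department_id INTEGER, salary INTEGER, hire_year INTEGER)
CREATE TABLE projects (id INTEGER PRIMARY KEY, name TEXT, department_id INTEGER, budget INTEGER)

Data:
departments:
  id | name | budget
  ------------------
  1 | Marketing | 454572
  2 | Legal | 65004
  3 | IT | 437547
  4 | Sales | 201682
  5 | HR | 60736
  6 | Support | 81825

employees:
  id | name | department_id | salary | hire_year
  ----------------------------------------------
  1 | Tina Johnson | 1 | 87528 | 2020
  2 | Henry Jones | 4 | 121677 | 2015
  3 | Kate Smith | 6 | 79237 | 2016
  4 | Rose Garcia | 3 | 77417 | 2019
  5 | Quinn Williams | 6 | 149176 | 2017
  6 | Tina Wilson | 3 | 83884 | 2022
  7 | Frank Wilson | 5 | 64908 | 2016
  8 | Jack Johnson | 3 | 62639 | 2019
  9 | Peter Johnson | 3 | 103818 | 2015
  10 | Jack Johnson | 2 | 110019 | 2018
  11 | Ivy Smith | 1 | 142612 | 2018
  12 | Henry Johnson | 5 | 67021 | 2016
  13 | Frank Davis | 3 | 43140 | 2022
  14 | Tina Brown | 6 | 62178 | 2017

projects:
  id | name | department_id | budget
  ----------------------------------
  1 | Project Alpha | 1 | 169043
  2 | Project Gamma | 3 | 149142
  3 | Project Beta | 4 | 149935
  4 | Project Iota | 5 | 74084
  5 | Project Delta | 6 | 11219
SELECT name, budget FROM projects WHERE budget < 122095

Execution result:
name | budget
Project Iota | 74084
Project Delta | 11219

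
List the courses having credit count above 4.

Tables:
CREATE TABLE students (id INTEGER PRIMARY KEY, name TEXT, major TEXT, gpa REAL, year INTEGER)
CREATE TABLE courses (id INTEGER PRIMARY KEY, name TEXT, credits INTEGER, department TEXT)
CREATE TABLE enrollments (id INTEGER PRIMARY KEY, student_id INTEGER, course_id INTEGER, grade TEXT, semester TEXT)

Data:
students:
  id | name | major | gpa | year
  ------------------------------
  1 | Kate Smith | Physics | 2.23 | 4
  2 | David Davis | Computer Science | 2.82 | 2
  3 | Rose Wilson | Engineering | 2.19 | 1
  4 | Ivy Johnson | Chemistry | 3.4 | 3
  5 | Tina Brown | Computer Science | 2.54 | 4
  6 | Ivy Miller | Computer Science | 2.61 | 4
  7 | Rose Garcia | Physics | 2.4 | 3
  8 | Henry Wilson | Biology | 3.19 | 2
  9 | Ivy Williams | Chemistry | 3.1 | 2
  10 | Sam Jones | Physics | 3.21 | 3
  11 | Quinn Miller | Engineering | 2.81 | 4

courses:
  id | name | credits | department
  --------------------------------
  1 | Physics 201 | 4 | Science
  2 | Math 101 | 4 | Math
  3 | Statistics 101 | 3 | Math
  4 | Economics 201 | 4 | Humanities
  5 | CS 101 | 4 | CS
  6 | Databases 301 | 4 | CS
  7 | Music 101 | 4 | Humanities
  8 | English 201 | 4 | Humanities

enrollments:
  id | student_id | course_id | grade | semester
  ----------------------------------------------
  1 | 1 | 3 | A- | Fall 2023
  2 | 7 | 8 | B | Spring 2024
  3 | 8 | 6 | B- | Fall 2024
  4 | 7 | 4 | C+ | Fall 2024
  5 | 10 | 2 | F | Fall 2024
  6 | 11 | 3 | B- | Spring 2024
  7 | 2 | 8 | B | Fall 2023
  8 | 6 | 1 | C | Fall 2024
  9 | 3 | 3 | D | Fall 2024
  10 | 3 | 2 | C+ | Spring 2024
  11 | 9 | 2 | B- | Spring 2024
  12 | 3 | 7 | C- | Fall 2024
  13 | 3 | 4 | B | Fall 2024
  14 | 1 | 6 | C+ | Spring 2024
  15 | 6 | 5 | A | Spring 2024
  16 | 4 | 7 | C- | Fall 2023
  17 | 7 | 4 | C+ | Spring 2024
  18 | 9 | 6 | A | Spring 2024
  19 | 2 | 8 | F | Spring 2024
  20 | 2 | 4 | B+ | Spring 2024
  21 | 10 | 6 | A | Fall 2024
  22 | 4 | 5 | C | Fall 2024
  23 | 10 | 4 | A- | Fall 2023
SELECT name, credits FROM courses WHERE credits > 4

Execution result:
(no rows)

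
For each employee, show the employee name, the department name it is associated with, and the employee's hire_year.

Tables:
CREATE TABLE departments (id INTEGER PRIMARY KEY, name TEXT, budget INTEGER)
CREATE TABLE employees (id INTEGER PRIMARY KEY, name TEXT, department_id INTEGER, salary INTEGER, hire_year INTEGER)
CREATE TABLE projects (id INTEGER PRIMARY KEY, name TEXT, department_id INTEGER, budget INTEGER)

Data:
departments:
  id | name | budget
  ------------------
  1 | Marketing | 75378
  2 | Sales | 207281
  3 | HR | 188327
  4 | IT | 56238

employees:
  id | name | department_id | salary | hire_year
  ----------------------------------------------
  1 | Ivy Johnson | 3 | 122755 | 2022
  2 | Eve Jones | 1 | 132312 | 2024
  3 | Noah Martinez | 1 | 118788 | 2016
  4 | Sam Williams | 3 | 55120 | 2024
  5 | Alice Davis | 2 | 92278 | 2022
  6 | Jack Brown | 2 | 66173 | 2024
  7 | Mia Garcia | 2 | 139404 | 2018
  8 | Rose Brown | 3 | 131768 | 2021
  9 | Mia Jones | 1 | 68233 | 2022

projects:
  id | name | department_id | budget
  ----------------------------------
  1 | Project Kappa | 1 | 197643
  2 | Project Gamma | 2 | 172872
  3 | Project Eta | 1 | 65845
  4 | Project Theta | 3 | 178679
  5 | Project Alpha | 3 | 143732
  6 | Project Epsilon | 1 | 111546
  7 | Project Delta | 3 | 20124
SELECT c.name, p.name AS department, c.hire_year FROM employees c JOIN departments p ON c.department_id = p.id

Execution result:
name | department | hire_year
Ivy Johnson | HR | 2022
Eve Jones | Marketing | 2024
Noah Martinez | Marketing | 2016
Sam Williams | HR | 2024
Alice Davis | Sales | 2022
Jack Brown | Sales | 2024
Mia Garcia | Sales | 2018
Rose Brown | HR | 2021
Mia Jones | Marketing | 2022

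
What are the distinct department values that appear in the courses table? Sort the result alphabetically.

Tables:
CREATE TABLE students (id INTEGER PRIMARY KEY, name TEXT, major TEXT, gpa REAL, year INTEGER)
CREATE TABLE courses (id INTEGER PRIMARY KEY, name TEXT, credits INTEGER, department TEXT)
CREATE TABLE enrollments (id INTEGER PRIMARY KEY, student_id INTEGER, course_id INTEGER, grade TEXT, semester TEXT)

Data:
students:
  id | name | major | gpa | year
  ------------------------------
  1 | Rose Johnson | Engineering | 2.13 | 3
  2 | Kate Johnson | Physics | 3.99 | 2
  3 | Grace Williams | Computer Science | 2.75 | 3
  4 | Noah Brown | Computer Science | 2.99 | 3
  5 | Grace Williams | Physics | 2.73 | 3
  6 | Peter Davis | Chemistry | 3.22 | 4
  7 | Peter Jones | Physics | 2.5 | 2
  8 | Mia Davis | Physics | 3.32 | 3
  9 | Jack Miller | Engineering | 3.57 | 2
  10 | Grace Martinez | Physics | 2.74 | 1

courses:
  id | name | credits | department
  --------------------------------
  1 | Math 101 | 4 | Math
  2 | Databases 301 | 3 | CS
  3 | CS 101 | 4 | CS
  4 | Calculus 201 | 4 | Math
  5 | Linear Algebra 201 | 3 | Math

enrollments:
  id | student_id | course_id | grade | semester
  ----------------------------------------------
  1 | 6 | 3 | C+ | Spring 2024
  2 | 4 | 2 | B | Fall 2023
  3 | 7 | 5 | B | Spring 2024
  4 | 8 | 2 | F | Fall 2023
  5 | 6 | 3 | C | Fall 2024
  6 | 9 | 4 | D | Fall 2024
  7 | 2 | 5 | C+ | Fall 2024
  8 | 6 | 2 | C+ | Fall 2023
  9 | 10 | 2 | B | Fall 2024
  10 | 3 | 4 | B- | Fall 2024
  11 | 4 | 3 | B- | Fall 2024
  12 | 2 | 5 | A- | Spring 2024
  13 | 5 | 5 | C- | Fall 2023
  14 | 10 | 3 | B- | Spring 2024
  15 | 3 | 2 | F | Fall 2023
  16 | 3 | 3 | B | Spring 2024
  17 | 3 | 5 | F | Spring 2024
SELECT DISTINCT department FROM courses ORDER BY department

Execution result:
department
CS
Math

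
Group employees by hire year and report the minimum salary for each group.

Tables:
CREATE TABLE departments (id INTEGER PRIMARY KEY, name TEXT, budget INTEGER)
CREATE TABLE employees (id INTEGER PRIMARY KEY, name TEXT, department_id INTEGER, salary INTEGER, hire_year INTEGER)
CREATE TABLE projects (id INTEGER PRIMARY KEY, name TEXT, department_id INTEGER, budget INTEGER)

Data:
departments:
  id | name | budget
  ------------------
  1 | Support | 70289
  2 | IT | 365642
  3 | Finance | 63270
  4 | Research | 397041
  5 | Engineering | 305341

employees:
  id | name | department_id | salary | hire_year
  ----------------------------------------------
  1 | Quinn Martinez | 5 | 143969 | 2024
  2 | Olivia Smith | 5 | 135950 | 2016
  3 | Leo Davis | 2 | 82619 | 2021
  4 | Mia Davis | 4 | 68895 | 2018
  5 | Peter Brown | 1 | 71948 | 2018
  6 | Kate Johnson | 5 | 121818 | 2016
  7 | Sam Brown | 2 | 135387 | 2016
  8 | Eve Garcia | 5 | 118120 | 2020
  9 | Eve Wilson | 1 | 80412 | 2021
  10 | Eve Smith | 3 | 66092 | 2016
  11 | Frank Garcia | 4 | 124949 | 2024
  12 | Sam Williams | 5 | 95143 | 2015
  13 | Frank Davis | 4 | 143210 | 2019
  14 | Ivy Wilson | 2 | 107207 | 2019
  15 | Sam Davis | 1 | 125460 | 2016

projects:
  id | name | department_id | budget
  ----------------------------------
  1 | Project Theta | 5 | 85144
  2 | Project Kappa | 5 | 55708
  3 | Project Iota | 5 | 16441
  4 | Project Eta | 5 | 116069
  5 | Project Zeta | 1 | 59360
SELECT hire_year, MIN(salary) AS min_salary FROM employees GROUP BY hire_year

Execution result:
hire_year | min_salary
2015 | 95143
2016 | 66092
2018 | 68895
2019 | 107207
2020 | 118120
2021 | 80412
2024 | 124949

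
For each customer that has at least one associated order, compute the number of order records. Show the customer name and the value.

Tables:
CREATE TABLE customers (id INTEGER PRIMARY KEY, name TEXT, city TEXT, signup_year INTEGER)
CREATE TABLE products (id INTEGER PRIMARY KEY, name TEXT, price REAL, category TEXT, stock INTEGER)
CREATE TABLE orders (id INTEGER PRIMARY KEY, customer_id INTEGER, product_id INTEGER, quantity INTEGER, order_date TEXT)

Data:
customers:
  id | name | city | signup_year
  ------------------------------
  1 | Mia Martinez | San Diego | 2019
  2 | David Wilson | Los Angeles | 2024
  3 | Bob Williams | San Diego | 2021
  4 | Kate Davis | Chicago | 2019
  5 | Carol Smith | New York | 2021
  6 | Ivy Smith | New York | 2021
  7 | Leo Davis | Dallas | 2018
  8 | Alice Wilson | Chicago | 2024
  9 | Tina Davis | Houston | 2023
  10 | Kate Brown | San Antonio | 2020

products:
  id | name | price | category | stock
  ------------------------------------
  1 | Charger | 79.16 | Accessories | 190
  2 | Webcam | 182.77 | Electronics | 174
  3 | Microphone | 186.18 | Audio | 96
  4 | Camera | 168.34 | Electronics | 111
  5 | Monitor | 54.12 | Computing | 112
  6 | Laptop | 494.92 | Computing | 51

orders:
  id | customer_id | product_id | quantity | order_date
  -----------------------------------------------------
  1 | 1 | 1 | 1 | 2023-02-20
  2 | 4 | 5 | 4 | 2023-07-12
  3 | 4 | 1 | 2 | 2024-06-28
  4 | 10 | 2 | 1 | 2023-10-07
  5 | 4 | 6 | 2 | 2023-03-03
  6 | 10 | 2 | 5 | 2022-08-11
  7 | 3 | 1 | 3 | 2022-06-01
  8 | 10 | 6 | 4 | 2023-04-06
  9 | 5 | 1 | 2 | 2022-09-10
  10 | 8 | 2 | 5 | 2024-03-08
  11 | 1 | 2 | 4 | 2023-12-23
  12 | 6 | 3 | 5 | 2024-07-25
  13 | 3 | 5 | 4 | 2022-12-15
SELECT p.name, COUNT(*) AS n FROM orders c JOIN customers p ON c.customer_id = p.id GROUP BY p.id, p.name

Execution result:
name | n
Mia Martinez | 2
Bob Williams | 2
Kate Davis | 3
Carol Smith | 1
Ivy Smith | 1
Alice Wilson | 1
Kate Brown | 3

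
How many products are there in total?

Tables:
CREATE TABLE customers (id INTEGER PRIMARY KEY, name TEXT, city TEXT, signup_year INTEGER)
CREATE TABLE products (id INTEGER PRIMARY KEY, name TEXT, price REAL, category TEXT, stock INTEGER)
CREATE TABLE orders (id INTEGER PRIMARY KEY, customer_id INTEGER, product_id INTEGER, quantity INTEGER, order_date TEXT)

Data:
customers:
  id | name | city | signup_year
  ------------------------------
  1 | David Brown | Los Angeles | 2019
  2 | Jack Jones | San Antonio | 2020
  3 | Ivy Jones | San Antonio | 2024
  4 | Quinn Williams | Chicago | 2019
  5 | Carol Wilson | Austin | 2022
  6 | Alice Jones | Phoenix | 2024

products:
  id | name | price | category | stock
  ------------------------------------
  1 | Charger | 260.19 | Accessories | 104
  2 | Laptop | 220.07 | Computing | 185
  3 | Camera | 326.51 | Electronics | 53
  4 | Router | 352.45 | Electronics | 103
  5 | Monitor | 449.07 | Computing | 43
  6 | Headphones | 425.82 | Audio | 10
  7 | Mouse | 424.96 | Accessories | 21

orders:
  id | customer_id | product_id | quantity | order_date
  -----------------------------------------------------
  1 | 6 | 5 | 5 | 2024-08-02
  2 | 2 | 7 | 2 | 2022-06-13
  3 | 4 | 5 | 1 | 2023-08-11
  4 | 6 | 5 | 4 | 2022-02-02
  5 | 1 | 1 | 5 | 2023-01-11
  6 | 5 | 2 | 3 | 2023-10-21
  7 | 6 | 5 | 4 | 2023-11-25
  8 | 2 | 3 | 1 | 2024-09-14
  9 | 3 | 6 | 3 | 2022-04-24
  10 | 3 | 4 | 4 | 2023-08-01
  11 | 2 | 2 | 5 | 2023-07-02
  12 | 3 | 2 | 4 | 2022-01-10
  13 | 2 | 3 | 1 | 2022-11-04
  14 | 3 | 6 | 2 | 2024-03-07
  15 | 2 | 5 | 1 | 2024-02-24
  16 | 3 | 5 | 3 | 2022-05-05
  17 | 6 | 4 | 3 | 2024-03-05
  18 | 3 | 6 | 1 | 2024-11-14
SELECT COUNT(*) FROM products

Execution result:
7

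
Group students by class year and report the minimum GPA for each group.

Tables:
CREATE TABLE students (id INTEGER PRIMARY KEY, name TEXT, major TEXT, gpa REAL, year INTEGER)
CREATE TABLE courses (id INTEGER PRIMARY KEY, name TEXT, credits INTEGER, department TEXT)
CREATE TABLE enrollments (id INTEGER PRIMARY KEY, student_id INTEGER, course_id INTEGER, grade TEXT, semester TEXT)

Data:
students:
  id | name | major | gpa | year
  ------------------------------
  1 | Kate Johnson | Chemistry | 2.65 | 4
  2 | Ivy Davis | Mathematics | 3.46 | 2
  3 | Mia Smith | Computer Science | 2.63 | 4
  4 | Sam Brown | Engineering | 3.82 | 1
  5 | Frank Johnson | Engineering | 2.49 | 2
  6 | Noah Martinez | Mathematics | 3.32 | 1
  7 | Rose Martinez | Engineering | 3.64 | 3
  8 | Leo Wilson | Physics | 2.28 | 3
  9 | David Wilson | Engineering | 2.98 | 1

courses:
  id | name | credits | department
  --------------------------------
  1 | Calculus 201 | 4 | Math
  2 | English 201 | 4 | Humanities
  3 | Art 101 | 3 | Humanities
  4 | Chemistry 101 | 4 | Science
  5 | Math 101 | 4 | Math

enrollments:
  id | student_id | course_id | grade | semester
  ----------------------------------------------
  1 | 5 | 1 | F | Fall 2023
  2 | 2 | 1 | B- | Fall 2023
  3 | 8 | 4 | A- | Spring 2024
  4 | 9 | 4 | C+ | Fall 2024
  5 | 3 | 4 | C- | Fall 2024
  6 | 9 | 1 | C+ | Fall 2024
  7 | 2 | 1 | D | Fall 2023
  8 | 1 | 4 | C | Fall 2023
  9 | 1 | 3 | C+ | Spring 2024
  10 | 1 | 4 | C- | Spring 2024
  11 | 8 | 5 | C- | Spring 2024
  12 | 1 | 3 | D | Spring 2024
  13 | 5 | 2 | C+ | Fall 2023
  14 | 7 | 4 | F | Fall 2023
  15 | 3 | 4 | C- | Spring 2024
SELECT year, MIN(gpa) AS min_gpa FROM students GROUP BY year

Execution result:
year | min_gpa
1 | 2.98
2 | 2.49
3 | 2.28
4 | 2.63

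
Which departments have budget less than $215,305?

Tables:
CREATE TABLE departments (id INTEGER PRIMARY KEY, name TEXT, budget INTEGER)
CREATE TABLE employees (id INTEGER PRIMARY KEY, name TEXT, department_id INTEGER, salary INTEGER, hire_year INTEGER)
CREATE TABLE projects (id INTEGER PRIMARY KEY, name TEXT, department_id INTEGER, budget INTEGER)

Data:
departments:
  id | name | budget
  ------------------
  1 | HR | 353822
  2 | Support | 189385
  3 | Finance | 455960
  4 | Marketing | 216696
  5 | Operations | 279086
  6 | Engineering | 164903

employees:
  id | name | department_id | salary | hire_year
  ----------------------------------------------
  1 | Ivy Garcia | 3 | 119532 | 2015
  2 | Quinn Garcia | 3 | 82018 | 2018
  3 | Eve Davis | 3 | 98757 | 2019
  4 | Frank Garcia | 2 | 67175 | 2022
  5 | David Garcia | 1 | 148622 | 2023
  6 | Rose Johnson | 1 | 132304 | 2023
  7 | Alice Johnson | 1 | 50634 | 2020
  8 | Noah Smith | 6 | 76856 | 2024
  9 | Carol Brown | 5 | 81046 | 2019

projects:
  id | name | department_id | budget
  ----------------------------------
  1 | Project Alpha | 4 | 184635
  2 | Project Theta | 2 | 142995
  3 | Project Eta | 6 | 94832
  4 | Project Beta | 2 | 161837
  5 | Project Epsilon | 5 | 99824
SELECT name, budget FROM departments WHERE budget < 215305

Execution result:
name | budget
Support | 189385
Engineering | 164903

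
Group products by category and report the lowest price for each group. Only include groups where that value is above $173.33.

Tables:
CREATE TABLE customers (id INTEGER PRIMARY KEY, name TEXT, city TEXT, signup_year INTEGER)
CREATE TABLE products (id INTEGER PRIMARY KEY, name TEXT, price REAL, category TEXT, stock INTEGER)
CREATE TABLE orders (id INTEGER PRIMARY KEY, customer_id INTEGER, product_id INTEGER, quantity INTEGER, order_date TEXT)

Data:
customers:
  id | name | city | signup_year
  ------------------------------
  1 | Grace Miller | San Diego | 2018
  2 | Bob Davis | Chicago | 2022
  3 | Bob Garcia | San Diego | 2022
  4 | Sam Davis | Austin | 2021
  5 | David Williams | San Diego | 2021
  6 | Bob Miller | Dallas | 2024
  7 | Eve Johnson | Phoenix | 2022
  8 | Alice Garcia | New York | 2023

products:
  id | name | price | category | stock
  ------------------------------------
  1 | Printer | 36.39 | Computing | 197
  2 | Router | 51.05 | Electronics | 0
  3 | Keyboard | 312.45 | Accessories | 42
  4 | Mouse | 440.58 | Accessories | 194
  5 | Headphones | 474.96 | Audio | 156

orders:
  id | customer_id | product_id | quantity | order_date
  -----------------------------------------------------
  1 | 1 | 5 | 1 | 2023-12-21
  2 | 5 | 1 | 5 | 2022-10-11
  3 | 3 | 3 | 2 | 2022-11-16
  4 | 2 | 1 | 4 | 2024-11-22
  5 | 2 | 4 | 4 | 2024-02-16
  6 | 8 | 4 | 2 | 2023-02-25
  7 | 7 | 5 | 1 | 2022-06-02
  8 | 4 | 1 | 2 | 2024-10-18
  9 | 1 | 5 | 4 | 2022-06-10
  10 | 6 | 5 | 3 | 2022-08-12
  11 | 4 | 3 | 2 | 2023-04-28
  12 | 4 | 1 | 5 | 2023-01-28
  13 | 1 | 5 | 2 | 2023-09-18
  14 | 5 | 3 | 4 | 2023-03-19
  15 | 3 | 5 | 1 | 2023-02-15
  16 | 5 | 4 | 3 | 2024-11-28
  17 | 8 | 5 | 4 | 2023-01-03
SELECT category, MIN(price) AS min_price FROM products GROUP BY category HAVING MIN(price) > 173.33

Execution result:
category | min_price
Accessories | 312.45
Audio | 474.96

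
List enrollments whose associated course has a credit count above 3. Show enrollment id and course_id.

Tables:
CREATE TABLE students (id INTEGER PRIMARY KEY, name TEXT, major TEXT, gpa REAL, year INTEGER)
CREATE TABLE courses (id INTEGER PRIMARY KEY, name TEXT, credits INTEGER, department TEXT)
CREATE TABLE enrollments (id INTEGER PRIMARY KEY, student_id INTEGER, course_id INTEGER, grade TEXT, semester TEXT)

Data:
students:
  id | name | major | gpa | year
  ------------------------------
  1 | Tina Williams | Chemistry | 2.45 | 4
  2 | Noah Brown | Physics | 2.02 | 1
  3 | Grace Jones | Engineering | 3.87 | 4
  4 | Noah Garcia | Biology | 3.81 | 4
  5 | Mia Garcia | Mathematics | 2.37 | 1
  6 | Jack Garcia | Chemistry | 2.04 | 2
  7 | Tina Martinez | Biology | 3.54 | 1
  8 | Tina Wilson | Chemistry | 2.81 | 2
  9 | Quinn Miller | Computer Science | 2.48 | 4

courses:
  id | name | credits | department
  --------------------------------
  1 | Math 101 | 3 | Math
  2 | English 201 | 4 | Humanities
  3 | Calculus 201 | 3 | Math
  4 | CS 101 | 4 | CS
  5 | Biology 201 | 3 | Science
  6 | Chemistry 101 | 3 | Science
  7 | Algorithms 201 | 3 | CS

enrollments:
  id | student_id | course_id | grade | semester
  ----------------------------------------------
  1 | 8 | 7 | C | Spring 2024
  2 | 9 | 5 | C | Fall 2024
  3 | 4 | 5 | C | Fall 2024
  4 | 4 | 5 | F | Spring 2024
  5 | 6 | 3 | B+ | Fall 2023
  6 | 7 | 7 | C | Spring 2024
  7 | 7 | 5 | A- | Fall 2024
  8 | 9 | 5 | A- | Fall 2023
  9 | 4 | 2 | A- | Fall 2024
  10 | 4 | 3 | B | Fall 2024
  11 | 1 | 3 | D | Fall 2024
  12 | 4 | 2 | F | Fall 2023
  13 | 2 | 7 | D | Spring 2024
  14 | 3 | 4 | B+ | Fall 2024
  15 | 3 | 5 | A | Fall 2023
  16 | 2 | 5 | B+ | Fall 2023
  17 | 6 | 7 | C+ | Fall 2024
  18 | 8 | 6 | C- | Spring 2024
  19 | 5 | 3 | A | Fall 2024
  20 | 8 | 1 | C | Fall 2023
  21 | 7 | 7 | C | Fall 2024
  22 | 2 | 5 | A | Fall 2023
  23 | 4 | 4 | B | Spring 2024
SELECT id, course_id FROM enrollments WHERE course_id IN (SELECT id FROM courses WHERE credits > 3)

Execution result:
id | course_id
9 | 2
12 | 2
14 | 4
23 | 4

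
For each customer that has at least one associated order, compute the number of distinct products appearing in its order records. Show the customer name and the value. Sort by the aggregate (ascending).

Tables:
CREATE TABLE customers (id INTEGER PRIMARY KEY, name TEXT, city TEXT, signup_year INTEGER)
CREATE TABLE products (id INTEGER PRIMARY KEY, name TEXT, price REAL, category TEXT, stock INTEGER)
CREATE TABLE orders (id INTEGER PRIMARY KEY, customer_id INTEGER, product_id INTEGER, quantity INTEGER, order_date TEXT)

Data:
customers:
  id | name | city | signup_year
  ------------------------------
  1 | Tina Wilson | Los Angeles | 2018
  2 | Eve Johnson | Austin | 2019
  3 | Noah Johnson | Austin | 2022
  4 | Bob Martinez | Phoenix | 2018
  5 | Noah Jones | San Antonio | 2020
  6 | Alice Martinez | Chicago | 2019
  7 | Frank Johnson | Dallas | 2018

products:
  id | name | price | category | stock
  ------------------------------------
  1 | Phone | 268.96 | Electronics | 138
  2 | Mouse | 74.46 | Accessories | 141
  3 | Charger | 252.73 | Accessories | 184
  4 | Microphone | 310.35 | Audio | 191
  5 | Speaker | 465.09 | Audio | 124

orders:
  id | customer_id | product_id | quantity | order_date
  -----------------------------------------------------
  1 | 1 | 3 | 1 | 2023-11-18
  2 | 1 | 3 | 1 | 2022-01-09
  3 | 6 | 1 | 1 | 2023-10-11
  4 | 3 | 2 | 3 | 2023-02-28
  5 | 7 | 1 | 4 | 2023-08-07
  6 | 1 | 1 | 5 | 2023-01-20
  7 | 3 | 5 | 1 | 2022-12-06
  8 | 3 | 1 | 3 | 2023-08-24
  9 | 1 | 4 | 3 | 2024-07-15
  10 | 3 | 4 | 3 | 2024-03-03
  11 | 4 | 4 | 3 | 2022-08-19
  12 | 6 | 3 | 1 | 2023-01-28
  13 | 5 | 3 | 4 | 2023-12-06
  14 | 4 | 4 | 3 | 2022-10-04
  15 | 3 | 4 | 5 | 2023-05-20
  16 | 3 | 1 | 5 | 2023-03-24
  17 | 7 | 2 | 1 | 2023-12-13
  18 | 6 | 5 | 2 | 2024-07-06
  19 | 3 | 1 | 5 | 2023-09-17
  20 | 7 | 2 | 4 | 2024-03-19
SELECT p.name, COUNT(DISTINCT c.product_id) AS distinct_product_count FROM orders c JOIN customers p ON c.customer_id = p.id GROUP BY p.id, p.name ORDER BY distinct_product_count ASC

Execution result:
name | distinct_product_count
Bob Martinez | 1
Noah Jones | 1
Frank Johnson | 2
Tina Wilson | 3
Alice Martinez | 3
Noah Johnson | 4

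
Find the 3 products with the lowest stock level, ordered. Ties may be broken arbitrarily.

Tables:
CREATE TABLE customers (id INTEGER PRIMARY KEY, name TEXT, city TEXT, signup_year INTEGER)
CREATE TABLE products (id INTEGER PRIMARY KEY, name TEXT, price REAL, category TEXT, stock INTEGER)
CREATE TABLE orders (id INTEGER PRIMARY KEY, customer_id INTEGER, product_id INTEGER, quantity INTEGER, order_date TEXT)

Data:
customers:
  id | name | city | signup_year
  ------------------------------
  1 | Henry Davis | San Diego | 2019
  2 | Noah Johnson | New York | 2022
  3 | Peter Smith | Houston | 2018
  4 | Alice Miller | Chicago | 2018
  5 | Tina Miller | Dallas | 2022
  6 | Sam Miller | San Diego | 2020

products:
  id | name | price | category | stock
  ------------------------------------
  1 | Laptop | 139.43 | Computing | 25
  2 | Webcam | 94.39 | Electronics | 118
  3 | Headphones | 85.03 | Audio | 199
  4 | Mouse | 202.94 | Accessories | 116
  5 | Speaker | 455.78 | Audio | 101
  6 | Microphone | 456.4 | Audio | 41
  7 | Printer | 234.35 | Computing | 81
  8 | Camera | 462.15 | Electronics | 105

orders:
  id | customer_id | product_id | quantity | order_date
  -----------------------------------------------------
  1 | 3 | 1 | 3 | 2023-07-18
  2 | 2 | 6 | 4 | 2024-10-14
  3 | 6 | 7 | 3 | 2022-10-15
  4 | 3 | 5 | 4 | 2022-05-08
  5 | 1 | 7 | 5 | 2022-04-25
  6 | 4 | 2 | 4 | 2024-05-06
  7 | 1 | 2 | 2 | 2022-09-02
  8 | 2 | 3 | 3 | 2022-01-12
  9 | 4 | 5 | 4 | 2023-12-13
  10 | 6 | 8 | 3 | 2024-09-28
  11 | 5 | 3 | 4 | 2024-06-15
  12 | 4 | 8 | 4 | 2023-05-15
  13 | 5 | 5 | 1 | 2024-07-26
SELECT name, stock FROM products ORDER BY stock ASC LIMIT 3

Execution result:
name | stock
Laptop | 25
Microphone | 41
Printer | 81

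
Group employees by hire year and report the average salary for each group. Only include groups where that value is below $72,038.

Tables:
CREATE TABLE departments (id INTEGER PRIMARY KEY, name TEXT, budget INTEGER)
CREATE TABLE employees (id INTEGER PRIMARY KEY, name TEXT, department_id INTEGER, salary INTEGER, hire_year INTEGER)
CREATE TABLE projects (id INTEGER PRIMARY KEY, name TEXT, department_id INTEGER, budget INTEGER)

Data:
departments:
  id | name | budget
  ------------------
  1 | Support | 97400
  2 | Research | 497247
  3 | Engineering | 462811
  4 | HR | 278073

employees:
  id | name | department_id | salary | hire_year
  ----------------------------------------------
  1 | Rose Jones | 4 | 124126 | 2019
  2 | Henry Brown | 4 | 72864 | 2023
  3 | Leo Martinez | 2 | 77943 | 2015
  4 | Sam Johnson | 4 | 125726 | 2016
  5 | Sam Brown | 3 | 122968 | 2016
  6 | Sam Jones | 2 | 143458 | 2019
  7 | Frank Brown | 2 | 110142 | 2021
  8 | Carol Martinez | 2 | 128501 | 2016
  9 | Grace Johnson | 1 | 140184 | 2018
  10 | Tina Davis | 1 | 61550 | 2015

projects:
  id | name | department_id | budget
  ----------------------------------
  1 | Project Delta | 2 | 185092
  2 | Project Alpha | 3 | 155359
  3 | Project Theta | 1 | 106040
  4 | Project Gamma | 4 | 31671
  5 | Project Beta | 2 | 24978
SELECT hire_year, AVG(salary) AS avg_salary FROM employees GROUP BY hire_year HAVING AVG(salary) < 72038

Execution result:
hire_year | avg_salary
2015 | 69746.50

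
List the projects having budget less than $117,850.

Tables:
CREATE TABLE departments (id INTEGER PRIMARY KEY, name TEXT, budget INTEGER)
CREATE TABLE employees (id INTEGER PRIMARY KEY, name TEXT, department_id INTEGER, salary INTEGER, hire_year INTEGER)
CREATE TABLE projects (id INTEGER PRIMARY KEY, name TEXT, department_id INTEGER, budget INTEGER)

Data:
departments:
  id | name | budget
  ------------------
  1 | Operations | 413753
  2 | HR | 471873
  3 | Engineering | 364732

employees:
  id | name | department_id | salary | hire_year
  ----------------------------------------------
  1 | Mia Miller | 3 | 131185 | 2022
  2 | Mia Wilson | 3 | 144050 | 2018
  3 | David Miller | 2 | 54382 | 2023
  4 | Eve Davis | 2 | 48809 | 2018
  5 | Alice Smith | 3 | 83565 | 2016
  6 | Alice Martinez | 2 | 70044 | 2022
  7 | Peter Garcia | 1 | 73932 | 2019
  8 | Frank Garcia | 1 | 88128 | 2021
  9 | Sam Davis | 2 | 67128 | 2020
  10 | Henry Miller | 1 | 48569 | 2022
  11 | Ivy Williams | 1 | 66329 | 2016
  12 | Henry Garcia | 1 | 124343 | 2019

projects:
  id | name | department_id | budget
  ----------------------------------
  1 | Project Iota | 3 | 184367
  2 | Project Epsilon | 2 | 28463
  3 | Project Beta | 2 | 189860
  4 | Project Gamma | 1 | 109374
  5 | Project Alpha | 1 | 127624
SELECT name, budget FROM projects WHERE budget < 117850

Execution result:
name | budget
Project Epsilon | 28463
Project Gamma | 109374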